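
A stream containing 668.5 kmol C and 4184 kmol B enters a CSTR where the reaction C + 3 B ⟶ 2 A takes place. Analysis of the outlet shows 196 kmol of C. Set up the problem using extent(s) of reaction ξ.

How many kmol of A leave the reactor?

945 kmol

For C: n = n₀ − 1ξ → 196 = 668.5 − 1ξ, giving ξ = 472.5 kmol.
Outlet amounts (n = n₀ + ν ξ):
  C: 668.5 − 1(472.5) = 196
  B: 4184 − 3(472.5) = 2766
  A: 0 + 2(472.5) = 945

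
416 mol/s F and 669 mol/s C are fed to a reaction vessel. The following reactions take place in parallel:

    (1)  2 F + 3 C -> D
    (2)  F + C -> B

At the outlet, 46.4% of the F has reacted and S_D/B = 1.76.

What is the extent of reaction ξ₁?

Conversion of F: F consumed = 0.464 × 416 = 193 mol/s = 2ξ₁ + 1ξ₂.
Selectivity: 1ξ₁ / (1ξ₂) = 1.76 → ξ₁ = 1.76 ξ₂.
Substitute: (2·1.76 + 1) ξ₂ = 193 → ξ₂ = 42.7 mol/s, ξ₁ = 75.16 mol/s.
Outlet amounts (n = n₀ + Σ ν·ξ):
  F: 416 − 2(75.16) − 1(42.7) = 223
  C: 669 − 3(75.16) − 1(42.7) = 400.8
  D: 0 + 1(75.16) = 75.16
  B: 0 + 1(42.7) = 42.7

ξ₁ = 75.2 mol/s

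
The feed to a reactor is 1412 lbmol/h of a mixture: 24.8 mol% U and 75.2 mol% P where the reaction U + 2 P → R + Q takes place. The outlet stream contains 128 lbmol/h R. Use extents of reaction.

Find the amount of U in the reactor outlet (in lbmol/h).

222 lbmol/h

For R: n = n₀ + 1ξ → 128 = 0 + 1ξ, giving ξ = 128 lbmol/h.
Outlet amounts (n = n₀ + ν ξ):
  U: 350.2 − 1(128) = 222.2
  P: 1062 − 2(128) = 805.8
  R: 0 + 1(128) = 128
  Q: 0 + 1(128) = 128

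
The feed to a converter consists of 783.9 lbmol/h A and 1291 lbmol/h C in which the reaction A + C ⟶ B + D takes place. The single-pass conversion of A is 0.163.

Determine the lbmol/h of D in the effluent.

128 lbmol/h

A reacted = 0.163 × 783.9 = 127.8 lbmol/h; ν_A = −1, so ξ = 127.8/1 = 127.8 lbmol/h.
Outlet amounts (n = n₀ + ν ξ):
  A: 783.9 − 1(127.8) = 656.1
  C: 1291 − 1(127.8) = 1163
  B: 0 + 1(127.8) = 127.8
  D: 0 + 1(127.8) = 127.8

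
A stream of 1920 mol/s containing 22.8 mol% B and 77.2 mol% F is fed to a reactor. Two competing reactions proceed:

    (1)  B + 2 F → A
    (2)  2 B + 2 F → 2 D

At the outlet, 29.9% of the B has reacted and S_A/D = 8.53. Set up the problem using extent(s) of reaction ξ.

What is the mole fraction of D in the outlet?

0.00821

Conversion of B: B consumed = 0.299 × 437.8 = 130.9 mol/s = 1ξ₁ + 2ξ₂.
Selectivity: 1ξ₁ / (2ξ₂) = 8.53 → ξ₁ = 17.06 ξ₂.
Substitute: (1·17.06 + 2) ξ₂ = 130.9 → ξ₂ = 6.867 mol/s, ξ₁ = 117.2 mol/s.
Outlet amounts (n = n₀ + Σ ν·ξ):
  B: 437.8 − 1(117.2) − 2(6.867) = 306.9
  F: 1482 − 2(117.2) − 2(6.867) = 1234
  A: 0 + 1(117.2) = 117.2
  D: 0 + 2(6.867) = 13.73
Total out = 1672 mol/s; y_D = 13.73 / 1672 = 0.008215.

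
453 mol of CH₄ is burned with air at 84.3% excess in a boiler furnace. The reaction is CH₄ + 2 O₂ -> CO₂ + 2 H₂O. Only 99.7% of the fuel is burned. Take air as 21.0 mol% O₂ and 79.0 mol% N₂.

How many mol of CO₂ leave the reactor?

452 mol

Stoichiometric O₂ = 2 × 453 = 906 mol; O₂ fed = 906 × 1.843 = 1670 mol.
N₂ fed = 1670 × 79/21 = 6281 mol.
Fuel reacted = 0.997 × 453 → ξ = 451.6 mol.
Outlet (n = n₀ + ν ξ):
  CH₄: 453 − 1(451.6) = 1.359
  O₂: 1670 − 2(451.6) = 766.5
  N₂: 6281 (inert)
  CO₂: 0 + 1(451.6) = 451.6
  H₂O: 0 + 2(451.6) = 903.3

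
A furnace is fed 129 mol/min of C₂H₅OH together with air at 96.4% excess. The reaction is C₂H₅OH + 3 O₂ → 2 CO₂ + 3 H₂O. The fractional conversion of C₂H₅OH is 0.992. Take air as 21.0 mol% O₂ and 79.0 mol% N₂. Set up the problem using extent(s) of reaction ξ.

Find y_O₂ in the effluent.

0.097

Stoichiometric O₂ = 3 × 129 = 387 mol/min; O₂ fed = 387 × 1.964 = 760.1 mol/min.
N₂ fed = 760.1 × 79/21 = 2859 mol/min.
Fuel reacted = 0.992 × 129 → ξ = 128 mol/min.
Outlet (n = n₀ + ν ξ):
  C₂H₅OH: 129 − 1(128) = 1.032
  O₂: 760.1 − 3(128) = 376.2
  N₂: 2859 (inert)
  CO₂: 0 + 2(128) = 255.9
  H₂O: 0 + 3(128) = 383.9
Total out = 3876 mol/min; y_O₂ = 376.2 / 3876 = 0.09704.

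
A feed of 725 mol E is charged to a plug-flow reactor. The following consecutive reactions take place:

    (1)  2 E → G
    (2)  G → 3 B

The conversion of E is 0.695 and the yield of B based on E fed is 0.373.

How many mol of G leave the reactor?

Conversion of E: E consumed = 2ξ₁ = 0.695 × 725 → ξ₁ = 251.9 mol.
Yield of B: 3ξ₂ / 725 = 0.373 → ξ₂ = 90.14 mol.
Outlet amounts (n = n₀ + Σ ν·ξ):
  E: 725 − 2(251.9) = 221.1
  G: 0 + 1(251.9) − 1(90.14) = 161.8
  B: 0 + 3(90.14) = 270.4

162 mol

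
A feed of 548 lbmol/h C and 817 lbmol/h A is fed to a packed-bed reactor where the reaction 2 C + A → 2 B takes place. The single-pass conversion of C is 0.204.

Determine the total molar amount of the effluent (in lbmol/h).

1310 lbmol/h

C reacted = 0.204 × 548 = 111.8 lbmol/h; ν_C = −2, so ξ = 111.8/2 = 55.9 lbmol/h.
Outlet amounts (n = n₀ + ν ξ):
  C: 548 − 2(55.9) = 436.2
  A: 817 − 1(55.9) = 761.1
  B: 0 + 2(55.9) = 111.8
Total out = 436.2 + 761.1 + 111.8 = 1309 lbmol/h.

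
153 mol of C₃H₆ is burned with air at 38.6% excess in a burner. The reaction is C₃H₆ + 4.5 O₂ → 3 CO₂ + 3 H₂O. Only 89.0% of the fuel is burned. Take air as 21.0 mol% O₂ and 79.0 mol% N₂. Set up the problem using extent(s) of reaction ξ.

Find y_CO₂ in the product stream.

0.0857

Stoichiometric O₂ = 4.5 × 153 = 688.5 mol; O₂ fed = 688.5 × 1.386 = 954.3 mol.
N₂ fed = 954.3 × 79/21 = 3590 mol.
Fuel reacted = 0.89 × 153 → ξ = 136.2 mol.
Outlet (n = n₀ + ν ξ):
  C₃H₆: 153 − 1(136.2) = 16.83
  O₂: 954.3 − 4.5(136.2) = 341.5
  N₂: 3590 (inert)
  CO₂: 0 + 3(136.2) = 408.5
  H₂O: 0 + 3(136.2) = 408.5
Total out = 4765 mol; y_CO₂ = 408.5 / 4765 = 0.08573.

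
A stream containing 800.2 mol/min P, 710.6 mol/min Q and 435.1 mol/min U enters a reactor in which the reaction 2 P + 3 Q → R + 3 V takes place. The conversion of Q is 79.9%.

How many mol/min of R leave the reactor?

189 mol/min

Q reacted = 0.799 × 710.6 = 567.8 mol/min; ν_Q = −3, so ξ = 567.8/3 = 189.3 mol/min.
Outlet amounts (n = n₀ + ν ξ):
  P: 800.2 − 2(189.3) = 421.7
  Q: 710.6 − 3(189.3) = 142.8
  R: 0 + 1(189.3) = 189.3
  V: 0 + 3(189.3) = 567.8
  U: 435.1 (inert)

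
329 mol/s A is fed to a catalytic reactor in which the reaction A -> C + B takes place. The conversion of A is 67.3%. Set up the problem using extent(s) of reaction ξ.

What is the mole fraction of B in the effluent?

0.402

A reacted = 0.673 × 329 = 221.4 mol/s; ν_A = −1, so ξ = 221.4/1 = 221.4 mol/s.
Outlet amounts (n = n₀ + ν ξ):
  A: 329 − 1(221.4) = 107.6
  C: 0 + 1(221.4) = 221.4
  B: 0 + 1(221.4) = 221.4
Total out = 550.4 mol/s; y_B = 221.4 / 550.4 = 0.4023.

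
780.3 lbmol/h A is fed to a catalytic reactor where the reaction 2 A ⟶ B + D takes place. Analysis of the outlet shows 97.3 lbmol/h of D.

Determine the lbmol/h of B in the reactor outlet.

For D: n = n₀ + 1ξ → 97.3 = 0 + 1ξ, giving ξ = 97.3 lbmol/h.
Outlet amounts (n = n₀ + ν ξ):
  A: 780.3 − 2(97.3) = 585.7
  B: 0 + 1(97.3) = 97.3
  D: 0 + 1(97.3) = 97.3

97.3 lbmol/h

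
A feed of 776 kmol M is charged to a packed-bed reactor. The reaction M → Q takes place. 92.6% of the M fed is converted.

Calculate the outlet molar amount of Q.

M reacted = 0.926 × 776 = 718.6 kmol; ν_M = −1, so ξ = 718.6/1 = 718.6 kmol.
Outlet amounts (n = n₀ + ν ξ):
  M: 776 − 1(718.6) = 57.42
  Q: 0 + 1(718.6) = 718.6

719 kmol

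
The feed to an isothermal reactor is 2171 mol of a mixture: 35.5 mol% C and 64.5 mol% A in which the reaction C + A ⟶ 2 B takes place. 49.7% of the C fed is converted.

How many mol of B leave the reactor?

766 mol

C reacted = 0.497 × 770.7 = 383 mol; ν_C = −1, so ξ = 383/1 = 383 mol.
Outlet amounts (n = n₀ + ν ξ):
  C: 770.7 − 1(383) = 387.7
  A: 1400 − 1(383) = 1017
  B: 0 + 2(383) = 766.1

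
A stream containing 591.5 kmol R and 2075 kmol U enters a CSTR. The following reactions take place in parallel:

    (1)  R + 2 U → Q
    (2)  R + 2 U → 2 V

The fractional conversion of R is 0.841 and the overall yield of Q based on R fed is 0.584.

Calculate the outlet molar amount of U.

Yield of Q: 1ξ₁ / 591.5 = 0.584 → ξ₁ = 345.4 kmol.
Conversion of R: 1ξ₁ + 1ξ₂ = 0.841 × 591.5 = 497.5 → ξ₂ = 152 kmol.
Outlet amounts (n = n₀ + Σ ν·ξ):
  R: 591.5 − 1(345.4) − 1(152) = 94.05
  U: 2075 − 2(345.4) − 2(152) = 1080
  Q: 0 + 1(345.4) = 345.4
  V: 0 + 2(152) = 304

1080 kmol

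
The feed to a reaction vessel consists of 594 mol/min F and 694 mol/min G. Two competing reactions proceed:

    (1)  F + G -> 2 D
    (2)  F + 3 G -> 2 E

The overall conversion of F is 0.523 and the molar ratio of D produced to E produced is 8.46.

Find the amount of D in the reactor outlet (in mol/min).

556 mol/min

Conversion of F: F consumed = 0.523 × 594 = 310.7 mol/min = 1ξ₁ + 1ξ₂.
Selectivity: 2ξ₁ / (2ξ₂) = 8.46 → ξ₁ = 8.46 ξ₂.
Substitute: (1·8.46 + 1) ξ₂ = 310.7 → ξ₂ = 32.84 mol/min, ξ₁ = 277.8 mol/min.
Outlet amounts (n = n₀ + Σ ν·ξ):
  F: 594 − 1(277.8) − 1(32.84) = 283.3
  G: 694 − 1(277.8) − 3(32.84) = 317.7
  D: 0 + 2(277.8) = 555.6
  E: 0 + 2(32.84) = 65.68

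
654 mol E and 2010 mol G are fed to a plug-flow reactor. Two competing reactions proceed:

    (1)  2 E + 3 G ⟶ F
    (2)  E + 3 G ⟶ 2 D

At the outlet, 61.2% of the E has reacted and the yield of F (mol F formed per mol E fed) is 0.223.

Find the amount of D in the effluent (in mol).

Yield of F: 1ξ₁ / 654 = 0.223 → ξ₁ = 145.8 mol.
Conversion of E: 2ξ₁ + 1ξ₂ = 0.612 × 654 = 400.2 → ξ₂ = 108.6 mol.
Outlet amounts (n = n₀ + Σ ν·ξ):
  E: 654 − 2(145.8) − 1(108.6) = 253.8
  G: 2010 − 3(145.8) − 3(108.6) = 1247
  F: 0 + 1(145.8) = 145.8
  D: 0 + 2(108.6) = 217.1

217 mol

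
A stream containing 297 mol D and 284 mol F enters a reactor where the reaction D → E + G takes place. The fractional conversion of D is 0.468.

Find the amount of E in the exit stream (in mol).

139 mol

D reacted = 0.468 × 297 = 139 mol; ν_D = −1, so ξ = 139/1 = 139 mol.
Outlet amounts (n = n₀ + ν ξ):
  D: 297 − 1(139) = 158
  E: 0 + 1(139) = 139
  G: 0 + 1(139) = 139
  F: 284 (inert)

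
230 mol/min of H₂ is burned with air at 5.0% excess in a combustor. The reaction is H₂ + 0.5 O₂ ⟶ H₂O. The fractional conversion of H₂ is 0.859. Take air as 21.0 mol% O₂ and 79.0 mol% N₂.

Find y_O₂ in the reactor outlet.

Stoichiometric O₂ = 0.5 × 230 = 115 mol/min; O₂ fed = 115 × 1.050 = 120.8 mol/min.
N₂ fed = 120.8 × 79/21 = 454.2 mol/min.
Fuel reacted = 0.859 × 230 → ξ = 197.6 mol/min.
Outlet (n = n₀ + ν ξ):
  H₂: 230 − 1(197.6) = 32.43
  O₂: 120.8 − 0.5(197.6) = 21.97
  N₂: 454.2 (inert)
  H₂O: 0 + 1(197.6) = 197.6
Total out = 706.2 mol/min; y_O₂ = 21.97 / 706.2 = 0.0311.

0.0311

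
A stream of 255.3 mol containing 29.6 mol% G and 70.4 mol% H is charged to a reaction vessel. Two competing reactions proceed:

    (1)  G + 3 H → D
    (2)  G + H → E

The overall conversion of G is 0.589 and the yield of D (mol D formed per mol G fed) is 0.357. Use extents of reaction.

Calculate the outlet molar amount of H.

Yield of D: 1ξ₁ / 75.57 = 0.357 → ξ₁ = 26.98 mol.
Conversion of G: 1ξ₁ + 1ξ₂ = 0.589 × 75.57 = 44.51 → ξ₂ = 17.53 mol.
Outlet amounts (n = n₀ + Σ ν·ξ):
  G: 75.57 − 1(26.98) − 1(17.53) = 31.06
  H: 179.7 − 3(26.98) − 1(17.53) = 81.27
  D: 0 + 1(26.98) = 26.98
  E: 0 + 1(17.53) = 17.53

81.3 mol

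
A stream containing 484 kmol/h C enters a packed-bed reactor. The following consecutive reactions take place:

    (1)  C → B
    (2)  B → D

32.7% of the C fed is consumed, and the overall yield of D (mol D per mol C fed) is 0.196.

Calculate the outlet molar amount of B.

63.4 kmol/h

Conversion of C: C consumed = 1ξ₁ = 0.327 × 484 → ξ₁ = 158.3 kmol/h.
Yield of D: 1ξ₂ / 484 = 0.196 → ξ₂ = 94.86 kmol/h.
Outlet amounts (n = n₀ + Σ ν·ξ):
  C: 484 − 1(158.3) = 325.7
  B: 0 + 1(158.3) − 1(94.86) = 63.4
  D: 0 + 1(94.86) = 94.86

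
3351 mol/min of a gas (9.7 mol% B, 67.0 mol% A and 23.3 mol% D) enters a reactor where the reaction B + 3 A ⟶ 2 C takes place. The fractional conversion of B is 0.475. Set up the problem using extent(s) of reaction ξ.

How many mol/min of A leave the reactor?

B reacted = 0.475 × 325 = 154.4 mol/min; ν_B = −1, so ξ = 154.4/1 = 154.4 mol/min.
Outlet amounts (n = n₀ + ν ξ):
  B: 325 − 1(154.4) = 170.6
  A: 2245 − 3(154.4) = 1782
  C: 0 + 2(154.4) = 308.8
  D: 780.8 (inert)

1780 mol/min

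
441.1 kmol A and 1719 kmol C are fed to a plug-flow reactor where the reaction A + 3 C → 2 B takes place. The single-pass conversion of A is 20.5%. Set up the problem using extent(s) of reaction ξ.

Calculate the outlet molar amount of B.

A reacted = 0.205 × 441.1 = 90.43 kmol; ν_A = −1, so ξ = 90.43/1 = 90.43 kmol.
Outlet amounts (n = n₀ + ν ξ):
  A: 441.1 − 1(90.43) = 350.7
  C: 1719 − 3(90.43) = 1448
  B: 0 + 2(90.43) = 180.9

181 kmol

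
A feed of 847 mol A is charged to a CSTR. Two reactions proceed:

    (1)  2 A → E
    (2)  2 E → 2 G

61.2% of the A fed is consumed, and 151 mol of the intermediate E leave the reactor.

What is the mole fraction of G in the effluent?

Conversion of A: A consumed = 2ξ₁ = 0.612 × 847 → ξ₁ = 259.2 mol.
E balance: n_E = 0 + 1ξ₁ − 2ξ₂ = 151 → ξ₂ = (1·259.2 − 151)/2 = 54.09 mol.
Outlet amounts (n = n₀ + Σ ν·ξ):
  A: 847 − 2(259.2) = 328.6
  E: 0 + 1(259.2) − 2(54.09) = 151
  G: 0 + 2(54.09) = 108.2
Total out = 587.8 mol; y_G = 108.2 / 587.8 = 0.184.

0.184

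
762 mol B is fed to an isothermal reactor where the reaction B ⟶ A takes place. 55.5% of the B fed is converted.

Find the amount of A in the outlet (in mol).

423 mol

B reacted = 0.555 × 762 = 422.9 mol; ν_B = −1, so ξ = 422.9/1 = 422.9 mol.
Outlet amounts (n = n₀ + ν ξ):
  B: 762 − 1(422.9) = 339.1
  A: 0 + 1(422.9) = 422.9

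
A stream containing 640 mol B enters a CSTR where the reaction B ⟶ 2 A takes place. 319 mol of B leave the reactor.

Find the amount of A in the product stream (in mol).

For B: n = n₀ − 1ξ → 319 = 640 − 1ξ, giving ξ = 321 mol.
Outlet amounts (n = n₀ + ν ξ):
  B: 640 − 1(321) = 319
  A: 0 + 2(321) = 642

642 mol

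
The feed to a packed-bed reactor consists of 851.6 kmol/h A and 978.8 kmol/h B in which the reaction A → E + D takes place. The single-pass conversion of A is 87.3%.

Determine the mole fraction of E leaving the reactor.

A reacted = 0.873 × 851.6 = 743.4 kmol/h; ν_A = −1, so ξ = 743.4/1 = 743.4 kmol/h.
Outlet amounts (n = n₀ + ν ξ):
  A: 851.6 − 1(743.4) = 108.2
  E: 0 + 1(743.4) = 743.4
  D: 0 + 1(743.4) = 743.4
  B: 978.8 (inert)
Total out = 2574 kmol/h; y_E = 743.4 / 2574 = 0.2888.

0.289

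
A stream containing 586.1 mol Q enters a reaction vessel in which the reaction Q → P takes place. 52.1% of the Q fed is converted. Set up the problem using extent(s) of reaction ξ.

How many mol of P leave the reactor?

Q reacted = 0.521 × 586.1 = 305.4 mol; ν_Q = −1, so ξ = 305.4/1 = 305.4 mol.
Outlet amounts (n = n₀ + ν ξ):
  Q: 586.1 − 1(305.4) = 280.7
  P: 0 + 1(305.4) = 305.4

305 mol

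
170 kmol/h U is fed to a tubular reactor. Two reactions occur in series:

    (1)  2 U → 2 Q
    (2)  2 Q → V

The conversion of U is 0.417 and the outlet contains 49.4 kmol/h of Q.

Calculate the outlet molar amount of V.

Conversion of U: U consumed = 2ξ₁ = 0.417 × 170 → ξ₁ = 35.45 kmol/h.
Q balance: n_Q = 0 + 2ξ₁ − 2ξ₂ = 49.4 → ξ₂ = (2·35.45 − 49.4)/2 = 10.75 kmol/h.
Outlet amounts (n = n₀ + Σ ν·ξ):
  U: 170 − 2(35.45) = 99.11
  Q: 0 + 2(35.45) − 2(10.75) = 49.4
  V: 0 + 1(10.75) = 10.75

10.7 kmol/h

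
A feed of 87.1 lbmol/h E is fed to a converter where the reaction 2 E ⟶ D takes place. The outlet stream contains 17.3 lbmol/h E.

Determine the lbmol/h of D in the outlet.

34.9 lbmol/h

For E: n = n₀ − 2ξ → 17.3 = 87.1 − 2ξ, giving ξ = 34.9 lbmol/h.
Outlet amounts (n = n₀ + ν ξ):
  E: 87.1 − 2(34.9) = 17.3
  D: 0 + 1(34.9) = 34.9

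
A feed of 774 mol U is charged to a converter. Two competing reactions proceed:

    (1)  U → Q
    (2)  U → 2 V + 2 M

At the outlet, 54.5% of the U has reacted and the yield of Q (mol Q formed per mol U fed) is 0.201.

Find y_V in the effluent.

0.339

Yield of Q: 1ξ₁ / 774 = 0.201 → ξ₁ = 155.6 mol.
Conversion of U: 1ξ₁ + 1ξ₂ = 0.545 × 774 = 421.8 → ξ₂ = 266.3 mol.
Outlet amounts (n = n₀ + Σ ν·ξ):
  U: 774 − 1(155.6) − 1(266.3) = 352.2
  Q: 0 + 1(155.6) = 155.6
  V: 0 + 2(266.3) = 532.5
  M: 0 + 2(266.3) = 532.5
Total out = 1573 mol; y_V = 532.5 / 1573 = 0.3386.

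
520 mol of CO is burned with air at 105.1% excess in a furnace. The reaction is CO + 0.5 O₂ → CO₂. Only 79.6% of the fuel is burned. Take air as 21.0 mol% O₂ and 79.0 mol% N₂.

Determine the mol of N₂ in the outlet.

Stoichiometric O₂ = 0.5 × 520 = 260 mol; O₂ fed = 260 × 2.051 = 533.3 mol.
N₂ fed = 533.3 × 79/21 = 2006 mol.
Fuel reacted = 0.796 × 520 → ξ = 413.9 mol.
Outlet (n = n₀ + ν ξ):
  CO: 520 − 1(413.9) = 106.1
  O₂: 533.3 − 0.5(413.9) = 326.3
  N₂: 2006 (inert)
  CO₂: 0 + 1(413.9) = 413.9

2010 mol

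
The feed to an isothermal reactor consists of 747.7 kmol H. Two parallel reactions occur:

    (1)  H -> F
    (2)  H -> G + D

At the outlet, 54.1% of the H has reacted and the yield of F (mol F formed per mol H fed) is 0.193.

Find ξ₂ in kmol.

ξ₂ = 260 kmol

Yield of F: 1ξ₁ / 747.7 = 0.193 → ξ₁ = 144.3 kmol.
Conversion of H: 1ξ₁ + 1ξ₂ = 0.541 × 747.7 = 404.5 → ξ₂ = 260.2 kmol.
Outlet amounts (n = n₀ + Σ ν·ξ):
  H: 747.7 − 1(144.3) − 1(260.2) = 343.2
  F: 0 + 1(144.3) = 144.3
  G: 0 + 1(260.2) = 260.2
  D: 0 + 1(260.2) = 260.2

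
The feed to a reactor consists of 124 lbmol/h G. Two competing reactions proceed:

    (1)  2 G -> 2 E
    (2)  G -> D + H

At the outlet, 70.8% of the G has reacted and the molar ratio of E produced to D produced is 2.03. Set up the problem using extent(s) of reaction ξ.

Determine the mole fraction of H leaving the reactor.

Conversion of G: G consumed = 0.708 × 124 = 87.79 lbmol/h = 2ξ₁ + 1ξ₂.
Selectivity: 2ξ₁ / (1ξ₂) = 2.03 → ξ₁ = 1.015 ξ₂.
Substitute: (2·1.015 + 1) ξ₂ = 87.79 → ξ₂ = 28.97 lbmol/h, ξ₁ = 29.41 lbmol/h.
Outlet amounts (n = n₀ + Σ ν·ξ):
  G: 124 − 2(29.41) − 1(28.97) = 36.21
  E: 0 + 2(29.41) = 58.82
  D: 0 + 1(28.97) = 28.97
  H: 0 + 1(28.97) = 28.97
Total out = 153 lbmol/h; y_H = 28.97 / 153 = 0.1894.

0.189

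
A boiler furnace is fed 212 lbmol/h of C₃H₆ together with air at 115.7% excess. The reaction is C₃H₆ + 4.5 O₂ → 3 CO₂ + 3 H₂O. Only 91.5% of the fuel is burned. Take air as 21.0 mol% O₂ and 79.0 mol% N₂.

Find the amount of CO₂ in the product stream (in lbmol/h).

582 lbmol/h

Stoichiometric O₂ = 4.5 × 212 = 954 lbmol/h; O₂ fed = 954 × 2.157 = 2058 lbmol/h.
N₂ fed = 2058 × 79/21 = 7741 lbmol/h.
Fuel reacted = 0.915 × 212 → ξ = 194 lbmol/h.
Outlet (n = n₀ + ν ξ):
  C₃H₆: 212 − 1(194) = 18.02
  O₂: 2058 − 4.5(194) = 1185
  N₂: 7741 (inert)
  CO₂: 0 + 3(194) = 581.9
  H₂O: 0 + 3(194) = 581.9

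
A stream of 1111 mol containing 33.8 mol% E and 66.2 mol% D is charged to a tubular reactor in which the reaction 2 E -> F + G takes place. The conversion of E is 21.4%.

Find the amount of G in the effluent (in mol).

40.2 mol

E reacted = 0.214 × 375.5 = 80.36 mol; ν_E = −2, so ξ = 80.36/2 = 40.18 mol.
Outlet amounts (n = n₀ + ν ξ):
  E: 375.5 − 2(40.18) = 295.2
  F: 0 + 1(40.18) = 40.18
  G: 0 + 1(40.18) = 40.18
  D: 735.5 (inert)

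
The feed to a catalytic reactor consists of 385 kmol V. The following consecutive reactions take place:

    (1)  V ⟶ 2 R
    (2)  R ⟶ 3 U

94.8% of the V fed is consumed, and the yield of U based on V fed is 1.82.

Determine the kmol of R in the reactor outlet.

Conversion of V: V consumed = 1ξ₁ = 0.948 × 385 → ξ₁ = 365 kmol.
Yield of U: 3ξ₂ / 385 = 1.82 → ξ₂ = 233.6 kmol.
Outlet amounts (n = n₀ + Σ ν·ξ):
  V: 385 − 1(365) = 20.02
  R: 0 + 2(365) − 1(233.6) = 496.4
  U: 0 + 3(233.6) = 700.7

496 kmol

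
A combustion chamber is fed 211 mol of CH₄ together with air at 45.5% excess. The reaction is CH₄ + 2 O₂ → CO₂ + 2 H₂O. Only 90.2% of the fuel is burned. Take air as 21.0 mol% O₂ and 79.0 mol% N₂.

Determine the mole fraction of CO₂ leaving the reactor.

Stoichiometric O₂ = 2 × 211 = 422 mol; O₂ fed = 422 × 1.455 = 614 mol.
N₂ fed = 614 × 79/21 = 2310 mol.
Fuel reacted = 0.902 × 211 → ξ = 190.3 mol.
Outlet (n = n₀ + ν ξ):
  CH₄: 211 − 1(190.3) = 20.68
  O₂: 614 − 2(190.3) = 233.4
  N₂: 2310 (inert)
  CO₂: 0 + 1(190.3) = 190.3
  H₂O: 0 + 2(190.3) = 380.6
Total out = 3135 mol; y_CO₂ = 190.3 / 3135 = 0.06071.

0.0607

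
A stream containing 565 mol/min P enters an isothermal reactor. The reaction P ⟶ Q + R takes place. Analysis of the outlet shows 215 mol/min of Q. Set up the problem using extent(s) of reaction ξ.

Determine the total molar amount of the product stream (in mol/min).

For Q: n = n₀ + 1ξ → 215 = 0 + 1ξ, giving ξ = 215 mol/min.
Outlet amounts (n = n₀ + ν ξ):
  P: 565 − 1(215) = 350
  Q: 0 + 1(215) = 215
  R: 0 + 1(215) = 215
Total out = 350 + 215 + 215 = 780 mol/min.

780 mol/min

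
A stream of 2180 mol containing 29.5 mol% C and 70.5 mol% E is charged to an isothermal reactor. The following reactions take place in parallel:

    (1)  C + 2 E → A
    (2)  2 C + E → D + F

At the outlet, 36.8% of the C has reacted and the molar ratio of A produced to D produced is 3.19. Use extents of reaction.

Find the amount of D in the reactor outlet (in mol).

Conversion of C: C consumed = 0.368 × 643.1 = 236.7 mol = 1ξ₁ + 2ξ₂.
Selectivity: 1ξ₁ / (1ξ₂) = 3.19 → ξ₁ = 3.19 ξ₂.
Substitute: (1·3.19 + 2) ξ₂ = 236.7 → ξ₂ = 45.6 mol, ξ₁ = 145.5 mol.
Outlet amounts (n = n₀ + Σ ν·ξ):
  C: 643.1 − 1(145.5) − 2(45.6) = 406.4
  E: 1537 − 2(145.5) − 1(45.6) = 1200
  A: 0 + 1(145.5) = 145.5
  D: 0 + 1(45.6) = 45.6
  F: 0 + 1(45.6) = 45.6

45.6 mol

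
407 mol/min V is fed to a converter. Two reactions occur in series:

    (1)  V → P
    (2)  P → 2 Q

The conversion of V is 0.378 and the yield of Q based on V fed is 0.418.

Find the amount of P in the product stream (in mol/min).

Conversion of V: V consumed = 1ξ₁ = 0.378 × 407 → ξ₁ = 153.8 mol/min.
Yield of Q: 2ξ₂ / 407 = 0.418 → ξ₂ = 85.06 mol/min.
Outlet amounts (n = n₀ + Σ ν·ξ):
  V: 407 − 1(153.8) = 253.2
  P: 0 + 1(153.8) − 1(85.06) = 68.78
  Q: 0 + 2(85.06) = 170.1

68.8 mol/min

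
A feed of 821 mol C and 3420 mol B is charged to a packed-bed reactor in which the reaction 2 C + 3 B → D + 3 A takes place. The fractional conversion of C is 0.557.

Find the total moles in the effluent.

C reacted = 0.557 × 821 = 457.3 mol; ν_C = −2, so ξ = 457.3/2 = 228.6 mol.
Outlet amounts (n = n₀ + ν ξ):
  C: 821 − 2(228.6) = 363.7
  B: 3420 − 3(228.6) = 2734
  D: 0 + 1(228.6) = 228.6
  A: 0 + 3(228.6) = 685.9
Total out = 363.7 + 2734 + 228.6 + 685.9 = 4012 mol.

4010 mol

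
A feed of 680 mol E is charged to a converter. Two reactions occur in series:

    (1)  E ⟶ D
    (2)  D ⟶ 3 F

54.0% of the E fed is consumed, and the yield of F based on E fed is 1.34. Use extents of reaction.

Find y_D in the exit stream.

Conversion of E: E consumed = 1ξ₁ = 0.54 × 680 → ξ₁ = 367.2 mol.
Yield of F: 3ξ₂ / 680 = 1.34 → ξ₂ = 303.7 mol.
Outlet amounts (n = n₀ + Σ ν·ξ):
  E: 680 − 1(367.2) = 312.8
  D: 0 + 1(367.2) − 1(303.7) = 63.47
  F: 0 + 3(303.7) = 911.2
Total out = 1287 mol; y_D = 63.47 / 1287 = 0.0493.

0.0493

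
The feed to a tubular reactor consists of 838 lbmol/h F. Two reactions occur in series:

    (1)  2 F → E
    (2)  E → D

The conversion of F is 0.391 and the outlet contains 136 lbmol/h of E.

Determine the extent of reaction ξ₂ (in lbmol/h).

Conversion of F: F consumed = 2ξ₁ = 0.391 × 838 → ξ₁ = 163.8 lbmol/h.
E balance: n_E = 0 + 1ξ₁ − 1ξ₂ = 136 → ξ₂ = (1·163.8 − 136)/1 = 27.83 lbmol/h.
Outlet amounts (n = n₀ + Σ ν·ξ):
  F: 838 − 2(163.8) = 510.3
  E: 0 + 1(163.8) − 1(27.83) = 136
  D: 0 + 1(27.83) = 27.83

ξ₂ = 27.8 lbmol/h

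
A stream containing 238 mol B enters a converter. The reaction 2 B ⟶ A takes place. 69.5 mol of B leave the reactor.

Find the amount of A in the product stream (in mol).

84.2 mol

For B: n = n₀ − 2ξ → 69.5 = 238 − 2ξ, giving ξ = 84.25 mol.
Outlet amounts (n = n₀ + ν ξ):
  B: 238 − 2(84.25) = 69.5
  A: 0 + 1(84.25) = 84.25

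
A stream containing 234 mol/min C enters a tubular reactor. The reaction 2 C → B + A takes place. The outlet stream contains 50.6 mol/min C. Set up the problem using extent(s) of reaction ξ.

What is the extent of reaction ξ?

ξ = 91.7 mol/min

For C: n = n₀ − 2ξ → 50.6 = 234 − 2ξ, giving ξ = 91.7 mol/min.
Outlet amounts (n = n₀ + ν ξ):
  C: 234 − 2(91.7) = 50.6
  B: 0 + 1(91.7) = 91.7
  A: 0 + 1(91.7) = 91.7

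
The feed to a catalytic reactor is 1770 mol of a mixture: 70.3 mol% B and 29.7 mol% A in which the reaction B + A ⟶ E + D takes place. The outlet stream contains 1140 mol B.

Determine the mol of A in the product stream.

421 mol

For B: n = n₀ − 1ξ → 1140 = 1244 − 1ξ, giving ξ = 104.3 mol.
Outlet amounts (n = n₀ + ν ξ):
  B: 1244 − 1(104.3) = 1140
  A: 525.7 − 1(104.3) = 421.4
  E: 0 + 1(104.3) = 104.3
  D: 0 + 1(104.3) = 104.3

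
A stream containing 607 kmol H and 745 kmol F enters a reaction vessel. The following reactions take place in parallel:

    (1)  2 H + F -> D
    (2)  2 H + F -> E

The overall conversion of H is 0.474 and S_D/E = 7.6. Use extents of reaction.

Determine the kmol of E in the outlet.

Conversion of H: H consumed = 0.474 × 607 = 287.7 kmol = 2ξ₁ + 2ξ₂.
Selectivity: 1ξ₁ / (1ξ₂) = 7.6 → ξ₁ = 7.6 ξ₂.
Substitute: (2·7.6 + 2) ξ₂ = 287.7 → ξ₂ = 16.73 kmol, ξ₁ = 127.1 kmol.
Outlet amounts (n = n₀ + Σ ν·ξ):
  H: 607 − 2(127.1) − 2(16.73) = 319.3
  F: 745 − 1(127.1) − 1(16.73) = 601.1
  D: 0 + 1(127.1) = 127.1
  E: 0 + 1(16.73) = 16.73

16.7 kmol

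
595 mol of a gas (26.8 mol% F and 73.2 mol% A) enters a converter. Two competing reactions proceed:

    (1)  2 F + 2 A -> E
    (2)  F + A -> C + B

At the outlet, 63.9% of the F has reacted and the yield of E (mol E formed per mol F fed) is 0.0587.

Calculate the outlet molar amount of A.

Yield of E: 1ξ₁ / 159.5 = 0.0587 → ξ₁ = 9.36 mol.
Conversion of F: 2ξ₁ + 1ξ₂ = 0.639 × 159.5 = 101.9 → ξ₂ = 83.17 mol.
Outlet amounts (n = n₀ + Σ ν·ξ):
  F: 159.5 − 2(9.36) − 1(83.17) = 57.57
  A: 435.5 − 2(9.36) − 1(83.17) = 333.6
  E: 0 + 1(9.36) = 9.36
  C: 0 + 1(83.17) = 83.17
  B: 0 + 1(83.17) = 83.17

334 mol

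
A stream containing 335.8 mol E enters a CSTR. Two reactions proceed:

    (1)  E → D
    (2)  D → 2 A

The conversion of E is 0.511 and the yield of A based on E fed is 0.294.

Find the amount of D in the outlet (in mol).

122 mol

Conversion of E: E consumed = 1ξ₁ = 0.511 × 335.8 → ξ₁ = 171.6 mol.
Yield of A: 2ξ₂ / 335.8 = 0.294 → ξ₂ = 49.36 mol.
Outlet amounts (n = n₀ + Σ ν·ξ):
  E: 335.8 − 1(171.6) = 164.2
  D: 0 + 1(171.6) − 1(49.36) = 122.2
  A: 0 + 2(49.36) = 98.73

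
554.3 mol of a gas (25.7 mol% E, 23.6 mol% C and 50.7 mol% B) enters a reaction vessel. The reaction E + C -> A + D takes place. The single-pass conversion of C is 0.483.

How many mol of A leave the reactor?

C reacted = 0.483 × 130.8 = 63.18 mol; ν_C = −1, so ξ = 63.18/1 = 63.18 mol.
Outlet amounts (n = n₀ + ν ξ):
  E: 142.5 − 1(63.18) = 79.27
  C: 130.8 − 1(63.18) = 67.63
  A: 0 + 1(63.18) = 63.18
  D: 0 + 1(63.18) = 63.18
  B: 281 (inert)

63.2 mol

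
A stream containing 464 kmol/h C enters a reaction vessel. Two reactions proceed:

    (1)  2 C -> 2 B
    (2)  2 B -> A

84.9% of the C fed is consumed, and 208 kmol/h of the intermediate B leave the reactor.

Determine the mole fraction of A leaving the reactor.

Conversion of C: C consumed = 2ξ₁ = 0.849 × 464 → ξ₁ = 197 kmol/h.
B balance: n_B = 0 + 2ξ₁ − 2ξ₂ = 208 → ξ₂ = (2·197 − 208)/2 = 92.97 kmol/h.
Outlet amounts (n = n₀ + Σ ν·ξ):
  C: 464 − 2(197) = 70.06
  B: 0 + 2(197) − 2(92.97) = 208
  A: 0 + 1(92.97) = 92.97
Total out = 371 kmol/h; y_A = 92.97 / 371 = 0.2506.

0.251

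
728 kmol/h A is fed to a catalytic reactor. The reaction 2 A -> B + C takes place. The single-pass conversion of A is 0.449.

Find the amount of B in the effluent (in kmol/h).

163 kmol/h

A reacted = 0.449 × 728 = 326.9 kmol/h; ν_A = −2, so ξ = 326.9/2 = 163.4 kmol/h.
Outlet amounts (n = n₀ + ν ξ):
  A: 728 − 2(163.4) = 401.1
  B: 0 + 1(163.4) = 163.4
  C: 0 + 1(163.4) = 163.4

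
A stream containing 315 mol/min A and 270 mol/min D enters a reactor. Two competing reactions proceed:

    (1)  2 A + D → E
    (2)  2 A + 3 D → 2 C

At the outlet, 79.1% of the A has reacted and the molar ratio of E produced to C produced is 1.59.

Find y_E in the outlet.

0.31

Conversion of A: A consumed = 0.791 × 315 = 249.2 mol/min = 2ξ₁ + 2ξ₂.
Selectivity: 1ξ₁ / (2ξ₂) = 1.59 → ξ₁ = 3.18 ξ₂.
Substitute: (2·3.18 + 2) ξ₂ = 249.2 → ξ₂ = 29.8 mol/min, ξ₁ = 94.78 mol/min.
Outlet amounts (n = n₀ + Σ ν·ξ):
  A: 315 − 2(94.78) − 2(29.8) = 65.83
  D: 270 − 1(94.78) − 3(29.8) = 85.81
  E: 0 + 1(94.78) = 94.78
  C: 0 + 2(29.8) = 59.61
Total out = 306 mol/min; y_E = 94.78 / 306 = 0.3097.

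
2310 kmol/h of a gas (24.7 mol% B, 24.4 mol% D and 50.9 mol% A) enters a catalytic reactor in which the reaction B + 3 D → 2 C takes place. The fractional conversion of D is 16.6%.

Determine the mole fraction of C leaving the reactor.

D reacted = 0.166 × 563.6 = 93.56 kmol/h; ν_D = −3, so ξ = 93.56/3 = 31.19 kmol/h.
Outlet amounts (n = n₀ + ν ξ):
  B: 570.6 − 1(31.19) = 539.4
  D: 563.6 − 3(31.19) = 470.1
  C: 0 + 2(31.19) = 62.38
  A: 1176 (inert)
Total out = 2248 kmol/h; y_C = 62.38 / 2248 = 0.02775.

0.0278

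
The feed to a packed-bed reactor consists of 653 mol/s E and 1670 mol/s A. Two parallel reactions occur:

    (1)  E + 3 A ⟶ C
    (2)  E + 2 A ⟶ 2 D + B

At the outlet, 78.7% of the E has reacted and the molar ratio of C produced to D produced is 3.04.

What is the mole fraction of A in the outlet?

Conversion of E: E consumed = 0.787 × 653 = 513.9 mol/s = 1ξ₁ + 1ξ₂.
Selectivity: 1ξ₁ / (2ξ₂) = 3.04 → ξ₁ = 6.08 ξ₂.
Substitute: (1·6.08 + 1) ξ₂ = 513.9 → ξ₂ = 72.59 mol/s, ξ₁ = 441.3 mol/s.
Outlet amounts (n = n₀ + Σ ν·ξ):
  E: 653 − 1(441.3) − 1(72.59) = 139.1
  A: 1670 − 3(441.3) − 2(72.59) = 200.9
  C: 0 + 1(441.3) = 441.3
  D: 0 + 2(72.59) = 145.2
  B: 0 + 1(72.59) = 72.59
Total out = 999 mol/s; y_A = 200.9 / 999 = 0.201.

0.201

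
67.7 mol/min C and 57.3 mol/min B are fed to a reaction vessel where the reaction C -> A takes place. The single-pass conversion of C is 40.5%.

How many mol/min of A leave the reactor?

27.4 mol/min

C reacted = 0.405 × 67.7 = 27.42 mol/min; ν_C = −1, so ξ = 27.42/1 = 27.42 mol/min.
Outlet amounts (n = n₀ + ν ξ):
  C: 67.7 − 1(27.42) = 40.28
  A: 0 + 1(27.42) = 27.42
  B: 57.3 (inert)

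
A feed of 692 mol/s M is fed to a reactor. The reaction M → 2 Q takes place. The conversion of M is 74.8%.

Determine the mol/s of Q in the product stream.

1040 mol/s

M reacted = 0.748 × 692 = 517.6 mol/s; ν_M = −1, so ξ = 517.6/1 = 517.6 mol/s.
Outlet amounts (n = n₀ + ν ξ):
  M: 692 − 1(517.6) = 174.4
  Q: 0 + 2(517.6) = 1035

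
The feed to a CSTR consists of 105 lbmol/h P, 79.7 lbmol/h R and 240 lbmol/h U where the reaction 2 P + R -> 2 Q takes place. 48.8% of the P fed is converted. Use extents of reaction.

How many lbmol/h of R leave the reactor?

54.1 lbmol/h

P reacted = 0.488 × 105 = 51.24 lbmol/h; ν_P = −2, so ξ = 51.24/2 = 25.62 lbmol/h.
Outlet amounts (n = n₀ + ν ξ):
  P: 105 − 2(25.62) = 53.76
  R: 79.7 − 1(25.62) = 54.08
  Q: 0 + 2(25.62) = 51.24
  U: 240 (inert)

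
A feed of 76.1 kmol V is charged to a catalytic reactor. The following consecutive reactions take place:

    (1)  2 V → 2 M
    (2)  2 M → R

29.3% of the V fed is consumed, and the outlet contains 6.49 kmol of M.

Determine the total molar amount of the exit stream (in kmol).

Conversion of V: V consumed = 2ξ₁ = 0.293 × 76.1 → ξ₁ = 11.15 kmol.
M balance: n_M = 0 + 2ξ₁ − 2ξ₂ = 6.49 → ξ₂ = (2·11.15 − 6.49)/2 = 7.904 kmol.
Outlet amounts (n = n₀ + Σ ν·ξ):
  V: 76.1 − 2(11.15) = 53.8
  M: 0 + 2(11.15) − 2(7.904) = 6.49
  R: 0 + 1(7.904) = 7.904
Total out = 53.8 + 6.49 + 7.904 = 68.2 kmol.

68.2 kmol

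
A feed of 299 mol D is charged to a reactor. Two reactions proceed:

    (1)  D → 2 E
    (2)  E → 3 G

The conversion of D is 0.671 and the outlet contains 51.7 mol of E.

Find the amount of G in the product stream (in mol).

Conversion of D: D consumed = 1ξ₁ = 0.671 × 299 → ξ₁ = 200.6 mol.
E balance: n_E = 0 + 2ξ₁ − 1ξ₂ = 51.7 → ξ₂ = (2·200.6 − 51.7)/1 = 349.6 mol.
Outlet amounts (n = n₀ + Σ ν·ξ):
  D: 299 − 1(200.6) = 98.37
  E: 0 + 2(200.6) − 1(349.6) = 51.7
  G: 0 + 3(349.6) = 1049

1050 mol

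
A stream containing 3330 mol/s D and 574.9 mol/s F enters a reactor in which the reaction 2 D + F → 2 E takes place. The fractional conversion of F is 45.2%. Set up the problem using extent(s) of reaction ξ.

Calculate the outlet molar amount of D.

2810 mol/s

F reacted = 0.452 × 574.9 = 259.9 mol/s; ν_F = −1, so ξ = 259.9/1 = 259.9 mol/s.
Outlet amounts (n = n₀ + ν ξ):
  D: 3330 − 2(259.9) = 2810
  F: 574.9 − 1(259.9) = 315
  E: 0 + 2(259.9) = 519.7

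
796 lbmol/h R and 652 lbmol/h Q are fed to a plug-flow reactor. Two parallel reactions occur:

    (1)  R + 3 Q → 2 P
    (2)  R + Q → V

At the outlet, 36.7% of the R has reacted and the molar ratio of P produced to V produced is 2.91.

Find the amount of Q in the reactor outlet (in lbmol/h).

Conversion of R: R consumed = 0.367 × 796 = 292.1 lbmol/h = 1ξ₁ + 1ξ₂.
Selectivity: 2ξ₁ / (1ξ₂) = 2.91 → ξ₁ = 1.455 ξ₂.
Substitute: (1·1.455 + 1) ξ₂ = 292.1 → ξ₂ = 119 lbmol/h, ξ₁ = 173.1 lbmol/h.
Outlet amounts (n = n₀ + Σ ν·ξ):
  R: 796 − 1(173.1) − 1(119) = 503.9
  Q: 652 − 3(173.1) − 1(119) = 13.59
  P: 0 + 2(173.1) = 346.3
  V: 0 + 1(119) = 119

13.6 lbmol/h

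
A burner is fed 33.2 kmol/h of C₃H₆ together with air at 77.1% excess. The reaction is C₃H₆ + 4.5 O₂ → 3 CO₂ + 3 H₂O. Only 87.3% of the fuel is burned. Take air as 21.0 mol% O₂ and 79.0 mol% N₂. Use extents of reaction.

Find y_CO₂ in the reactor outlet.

Stoichiometric O₂ = 4.5 × 33.2 = 149.4 kmol/h; O₂ fed = 149.4 × 1.771 = 264.6 kmol/h.
N₂ fed = 264.6 × 79/21 = 995.4 kmol/h.
Fuel reacted = 0.873 × 33.2 → ξ = 28.98 kmol/h.
Outlet (n = n₀ + ν ξ):
  C₃H₆: 33.2 − 1(28.98) = 4.216
  O₂: 264.6 − 4.5(28.98) = 134.2
  N₂: 995.4 (inert)
  CO₂: 0 + 3(28.98) = 86.95
  H₂O: 0 + 3(28.98) = 86.95
Total out = 1308 kmol/h; y_CO₂ = 86.95 / 1308 = 0.06649.

0.0665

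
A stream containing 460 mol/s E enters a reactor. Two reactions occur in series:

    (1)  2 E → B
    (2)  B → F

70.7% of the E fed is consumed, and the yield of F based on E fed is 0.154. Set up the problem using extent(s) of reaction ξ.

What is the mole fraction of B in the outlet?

Conversion of E: E consumed = 2ξ₁ = 0.707 × 460 → ξ₁ = 162.6 mol/s.
Yield of F: 1ξ₂ / 460 = 0.154 → ξ₂ = 70.84 mol/s.
Outlet amounts (n = n₀ + Σ ν·ξ):
  E: 460 − 2(162.6) = 134.8
  B: 0 + 1(162.6) − 1(70.84) = 91.77
  F: 0 + 1(70.84) = 70.84
Total out = 297.4 mol/s; y_B = 91.77 / 297.4 = 0.3086.

0.309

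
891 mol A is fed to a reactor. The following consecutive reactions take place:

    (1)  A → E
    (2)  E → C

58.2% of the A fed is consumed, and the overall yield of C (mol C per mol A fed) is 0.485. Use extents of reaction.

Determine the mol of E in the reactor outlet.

Conversion of A: A consumed = 1ξ₁ = 0.582 × 891 → ξ₁ = 518.6 mol.
Yield of C: 1ξ₂ / 891 = 0.485 → ξ₂ = 432.1 mol.
Outlet amounts (n = n₀ + Σ ν·ξ):
  A: 891 − 1(518.6) = 372.4
  E: 0 + 1(518.6) − 1(432.1) = 86.43
  C: 0 + 1(432.1) = 432.1

86.4 mol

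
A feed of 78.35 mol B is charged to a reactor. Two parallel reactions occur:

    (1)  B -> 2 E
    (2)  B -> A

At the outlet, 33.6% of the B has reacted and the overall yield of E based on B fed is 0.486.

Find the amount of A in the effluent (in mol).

7.29 mol

Yield of E: 2ξ₁ / 78.35 = 0.486 → ξ₁ = 19.04 mol.
Conversion of B: 1ξ₁ + 1ξ₂ = 0.336 × 78.35 = 26.33 → ξ₂ = 7.287 mol.
Outlet amounts (n = n₀ + Σ ν·ξ):
  B: 78.35 − 1(19.04) − 1(7.287) = 52.02
  E: 0 + 2(19.04) = 38.08
  A: 0 + 1(7.287) = 7.287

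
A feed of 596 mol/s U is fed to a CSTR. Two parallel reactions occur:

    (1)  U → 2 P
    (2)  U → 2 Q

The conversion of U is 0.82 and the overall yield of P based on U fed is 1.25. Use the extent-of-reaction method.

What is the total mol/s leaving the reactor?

Yield of P: 2ξ₁ / 596 = 1.25 → ξ₁ = 372.5 mol/s.
Conversion of U: 1ξ₁ + 1ξ₂ = 0.82 × 596 = 488.7 → ξ₂ = 116.2 mol/s.
Outlet amounts (n = n₀ + Σ ν·ξ):
  U: 596 − 1(372.5) − 1(116.2) = 107.3
  P: 0 + 2(372.5) = 745
  Q: 0 + 2(116.2) = 232.4
Total out = 107.3 + 745 + 232.4 = 1085 mol/s.

1080 mol/s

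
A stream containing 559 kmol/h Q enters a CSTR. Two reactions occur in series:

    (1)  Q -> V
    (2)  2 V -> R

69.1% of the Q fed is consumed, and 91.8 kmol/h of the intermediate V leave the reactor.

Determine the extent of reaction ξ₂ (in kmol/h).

ξ₂ = 147 kmol/h

Conversion of Q: Q consumed = 1ξ₁ = 0.691 × 559 → ξ₁ = 386.3 kmol/h.
V balance: n_V = 0 + 1ξ₁ − 2ξ₂ = 91.8 → ξ₂ = (1·386.3 − 91.8)/2 = 147.2 kmol/h.
Outlet amounts (n = n₀ + Σ ν·ξ):
  Q: 559 − 1(386.3) = 172.7
  V: 0 + 1(386.3) − 2(147.2) = 91.8
  R: 0 + 1(147.2) = 147.2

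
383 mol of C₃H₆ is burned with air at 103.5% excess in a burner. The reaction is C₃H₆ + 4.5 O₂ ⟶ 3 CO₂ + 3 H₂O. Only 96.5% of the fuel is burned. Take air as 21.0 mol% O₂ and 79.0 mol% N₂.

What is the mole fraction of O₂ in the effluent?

0.107

Stoichiometric O₂ = 4.5 × 383 = 1724 mol; O₂ fed = 1724 × 2.035 = 3507 mol.
N₂ fed = 3507 × 79/21 = 13190 mol.
Fuel reacted = 0.965 × 383 → ξ = 369.6 mol.
Outlet (n = n₀ + ν ξ):
  C₃H₆: 383 − 1(369.6) = 13.41
  O₂: 3507 − 4.5(369.6) = 1844
  N₂: 13190 (inert)
  CO₂: 0 + 3(369.6) = 1109
  H₂O: 0 + 3(369.6) = 1109
Total out = 17270 mol; y_O₂ = 1844 / 17270 = 0.1068.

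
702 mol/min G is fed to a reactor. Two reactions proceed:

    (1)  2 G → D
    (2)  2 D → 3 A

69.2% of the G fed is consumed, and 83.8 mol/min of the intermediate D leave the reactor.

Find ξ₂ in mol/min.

ξ₂ = 79.5 mol/min

Conversion of G: G consumed = 2ξ₁ = 0.692 × 702 → ξ₁ = 242.9 mol/min.
D balance: n_D = 0 + 1ξ₁ − 2ξ₂ = 83.8 → ξ₂ = (1·242.9 − 83.8)/2 = 79.55 mol/min.
Outlet amounts (n = n₀ + Σ ν·ξ):
  G: 702 − 2(242.9) = 216.2
  D: 0 + 1(242.9) − 2(79.55) = 83.8
  A: 0 + 3(79.55) = 238.6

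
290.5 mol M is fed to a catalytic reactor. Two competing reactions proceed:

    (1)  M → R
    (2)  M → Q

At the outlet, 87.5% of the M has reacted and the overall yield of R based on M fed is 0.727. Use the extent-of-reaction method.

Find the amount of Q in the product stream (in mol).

43 mol

Yield of R: 1ξ₁ / 290.5 = 0.727 → ξ₁ = 211.2 mol.
Conversion of M: 1ξ₁ + 1ξ₂ = 0.875 × 290.5 = 254.2 → ξ₂ = 42.99 mol.
Outlet amounts (n = n₀ + Σ ν·ξ):
  M: 290.5 − 1(211.2) − 1(42.99) = 36.31
  R: 0 + 1(211.2) = 211.2
  Q: 0 + 1(42.99) = 42.99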